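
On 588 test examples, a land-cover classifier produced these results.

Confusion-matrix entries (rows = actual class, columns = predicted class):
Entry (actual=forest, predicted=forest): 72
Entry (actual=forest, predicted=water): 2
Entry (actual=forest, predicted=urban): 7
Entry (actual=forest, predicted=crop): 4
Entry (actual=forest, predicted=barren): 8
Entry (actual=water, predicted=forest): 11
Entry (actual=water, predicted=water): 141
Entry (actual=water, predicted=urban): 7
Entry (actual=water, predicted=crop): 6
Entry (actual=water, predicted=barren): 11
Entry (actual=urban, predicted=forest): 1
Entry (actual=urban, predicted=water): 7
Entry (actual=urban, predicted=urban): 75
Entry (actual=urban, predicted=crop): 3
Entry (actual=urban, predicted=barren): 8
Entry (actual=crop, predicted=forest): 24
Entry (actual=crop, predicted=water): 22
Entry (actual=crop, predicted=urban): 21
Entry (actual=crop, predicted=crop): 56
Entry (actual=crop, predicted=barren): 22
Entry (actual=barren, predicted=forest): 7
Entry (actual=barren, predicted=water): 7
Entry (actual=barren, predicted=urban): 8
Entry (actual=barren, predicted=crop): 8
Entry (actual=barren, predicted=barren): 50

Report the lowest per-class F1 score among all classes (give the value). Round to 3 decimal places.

Per-class F1 score (2·TP/(2·TP+FP+FN)):
  forest: TP=72, FP=11+1+24+7=43, FN=2+7+4+8=21 → 144/208 = 0.6923
  water: TP=141, FP=2+7+22+7=38, FN=11+7+6+11=35 → 282/355 = 0.7944
  urban: TP=75, FP=7+7+21+8=43, FN=1+7+3+8=19 → 150/212 = 0.7075
  crop: TP=56, FP=4+6+3+8=21, FN=24+22+21+22=89 → 112/222 = 0.5045
  barren: TP=50, FP=8+11+8+22=49, FN=7+7+8+8=30 → 100/179 = 0.5587
Lowest is class 'crop' with F1 score = 0.505.

0.505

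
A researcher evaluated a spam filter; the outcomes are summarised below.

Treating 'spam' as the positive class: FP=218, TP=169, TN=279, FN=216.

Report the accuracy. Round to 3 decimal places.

Accuracy = (TP+TN)/N = (169+279)/882 = 0.508

0.508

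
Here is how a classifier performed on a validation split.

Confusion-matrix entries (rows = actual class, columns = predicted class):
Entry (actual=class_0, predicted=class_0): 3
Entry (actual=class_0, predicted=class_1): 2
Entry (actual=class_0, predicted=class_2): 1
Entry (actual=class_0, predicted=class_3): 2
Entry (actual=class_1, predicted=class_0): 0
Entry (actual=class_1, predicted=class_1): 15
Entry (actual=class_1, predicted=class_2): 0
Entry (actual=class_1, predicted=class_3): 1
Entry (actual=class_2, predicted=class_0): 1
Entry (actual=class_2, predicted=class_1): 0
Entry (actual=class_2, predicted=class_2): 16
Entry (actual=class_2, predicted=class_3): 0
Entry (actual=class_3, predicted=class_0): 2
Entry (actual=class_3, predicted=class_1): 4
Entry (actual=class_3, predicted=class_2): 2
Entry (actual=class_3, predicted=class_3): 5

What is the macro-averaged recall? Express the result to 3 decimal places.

0.660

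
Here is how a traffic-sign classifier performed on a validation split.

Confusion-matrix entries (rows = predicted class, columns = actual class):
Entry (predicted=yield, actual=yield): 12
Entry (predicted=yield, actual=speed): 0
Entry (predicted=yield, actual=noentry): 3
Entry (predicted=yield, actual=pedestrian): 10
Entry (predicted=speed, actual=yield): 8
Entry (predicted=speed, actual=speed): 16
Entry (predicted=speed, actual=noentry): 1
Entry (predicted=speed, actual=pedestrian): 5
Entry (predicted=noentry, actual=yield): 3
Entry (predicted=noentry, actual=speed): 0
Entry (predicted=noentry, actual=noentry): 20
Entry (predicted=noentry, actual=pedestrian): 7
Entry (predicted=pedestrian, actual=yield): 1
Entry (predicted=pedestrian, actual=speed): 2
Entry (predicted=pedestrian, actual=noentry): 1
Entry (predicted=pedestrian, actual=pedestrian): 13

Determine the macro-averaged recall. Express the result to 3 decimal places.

Per-class recall (TP/(TP+FN)):
  yield: TP=12, FN=8+3+1=12 → 12/24 = 0.5000
  speed: TP=16, FN=0+0+2=2 → 16/18 = 0.8889
  noentry: TP=20, FN=3+1+1=5 → 20/25 = 0.8000
  pedestrian: TP=13, FN=10+5+7=22 → 13/35 = 0.3714
Macro-recall = mean = (0.5000 + 0.8889 + 0.8000 + 0.3714) / 4 = 0.640

0.640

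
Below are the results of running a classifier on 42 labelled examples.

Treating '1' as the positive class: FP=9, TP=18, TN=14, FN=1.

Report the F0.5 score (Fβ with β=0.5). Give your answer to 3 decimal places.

0.709

Fβ = (1+β²)·TP / ((1+β²)·TP + β²·FN + FP), with β²=1/4
= 1.25·18 / (1.25·18 + 0.25·1 + 9) = 0.709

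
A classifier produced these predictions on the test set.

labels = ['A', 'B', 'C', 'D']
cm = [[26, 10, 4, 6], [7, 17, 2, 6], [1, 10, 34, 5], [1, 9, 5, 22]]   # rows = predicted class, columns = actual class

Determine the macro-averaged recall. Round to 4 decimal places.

Per-class recall (TP/(TP+FN)):
  A: TP=26, FN=7+1+1=9 → 26/35 = 0.74286
  B: TP=17, FN=10+10+9=29 → 17/46 = 0.36957
  C: TP=34, FN=4+2+5=11 → 34/45 = 0.75556
  D: TP=22, FN=6+6+5=17 → 22/39 = 0.56410
Macro-recall = mean = (0.74286 + 0.36957 + 0.75556 + 0.56410) / 4 = 0.6080

0.6080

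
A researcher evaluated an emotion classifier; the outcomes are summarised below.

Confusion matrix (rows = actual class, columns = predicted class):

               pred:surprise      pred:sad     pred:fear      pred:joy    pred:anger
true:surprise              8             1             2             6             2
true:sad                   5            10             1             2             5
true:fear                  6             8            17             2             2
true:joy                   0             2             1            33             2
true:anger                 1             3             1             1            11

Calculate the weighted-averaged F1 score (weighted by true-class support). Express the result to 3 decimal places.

0.596

Per-class F1 score (2·TP/(2·TP+FP+FN)):
  surprise: TP=8, FP=5+6+0+1=12, FN=1+2+6+2=11 → 16/39 = 0.4103
  sad: TP=10, FP=1+8+2+3=14, FN=5+1+2+5=13 → 20/47 = 0.4255
  fear: TP=17, FP=2+1+1+1=5, FN=6+8+2+2=18 → 34/57 = 0.5965
  joy: TP=33, FP=6+2+2+1=11, FN=0+2+1+2=5 → 66/82 = 0.8049
  anger: TP=11, FP=2+5+2+2=11, FN=1+3+1+1=6 → 22/39 = 0.5641
Weighted-F1 score = Σ (supportᵢ/N)·F1 scoreᵢ with N=132: (19/132)·0.4103 + (23/132)·0.4255 + (35/132)·0.5965 + (38/132)·0.8049 + (17/132)·0.5641 = 0.596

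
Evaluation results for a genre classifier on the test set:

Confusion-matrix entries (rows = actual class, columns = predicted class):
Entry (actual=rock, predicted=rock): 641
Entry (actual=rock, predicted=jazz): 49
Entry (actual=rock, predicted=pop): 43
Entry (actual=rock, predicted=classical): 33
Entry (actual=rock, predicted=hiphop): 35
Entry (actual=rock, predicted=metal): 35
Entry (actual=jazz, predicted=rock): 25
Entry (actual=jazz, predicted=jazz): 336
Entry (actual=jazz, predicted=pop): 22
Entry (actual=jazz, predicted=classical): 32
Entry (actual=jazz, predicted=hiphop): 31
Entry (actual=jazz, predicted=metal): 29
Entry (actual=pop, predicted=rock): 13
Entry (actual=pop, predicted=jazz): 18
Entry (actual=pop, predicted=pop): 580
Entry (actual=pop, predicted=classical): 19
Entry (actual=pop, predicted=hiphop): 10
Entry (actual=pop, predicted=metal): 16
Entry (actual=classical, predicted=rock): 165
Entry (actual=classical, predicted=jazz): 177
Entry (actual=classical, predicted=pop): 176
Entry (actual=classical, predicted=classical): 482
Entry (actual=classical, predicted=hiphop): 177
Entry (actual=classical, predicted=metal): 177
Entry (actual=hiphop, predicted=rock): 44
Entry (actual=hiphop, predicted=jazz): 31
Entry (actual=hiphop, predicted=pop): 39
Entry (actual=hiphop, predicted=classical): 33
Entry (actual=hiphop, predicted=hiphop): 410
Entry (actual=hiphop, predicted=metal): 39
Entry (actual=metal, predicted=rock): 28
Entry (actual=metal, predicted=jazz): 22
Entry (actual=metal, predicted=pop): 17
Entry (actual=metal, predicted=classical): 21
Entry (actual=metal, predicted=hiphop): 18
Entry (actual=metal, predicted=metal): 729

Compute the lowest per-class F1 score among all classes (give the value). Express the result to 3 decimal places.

Per-class F1 score (2·TP/(2·TP+FP+FN)):
  rock: TP=641, FP=25+13+165+44+28=275, FN=49+43+33+35+35=195 → 1282/1752 = 0.7317
  jazz: TP=336, FP=49+18+177+31+22=297, FN=25+22+32+31+29=139 → 672/1108 = 0.6065
  pop: TP=580, FP=43+22+176+39+17=297, FN=13+18+19+10+16=76 → 1160/1533 = 0.7567
  classical: TP=482, FP=33+32+19+33+21=138, FN=165+177+176+177+177=872 → 964/1974 = 0.4883
  hiphop: TP=410, FP=35+31+10+177+18=271, FN=44+31+39+33+39=186 → 820/1277 = 0.6421
  metal: TP=729, FP=35+29+16+177+39=296, FN=28+22+17+21+18=106 → 1458/1860 = 0.7839
Lowest is class 'classical' with F1 score = 0.488.

0.488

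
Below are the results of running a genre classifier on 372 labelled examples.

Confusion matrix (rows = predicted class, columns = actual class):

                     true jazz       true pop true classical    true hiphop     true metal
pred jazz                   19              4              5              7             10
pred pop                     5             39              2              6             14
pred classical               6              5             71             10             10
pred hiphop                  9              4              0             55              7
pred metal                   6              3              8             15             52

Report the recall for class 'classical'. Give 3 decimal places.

One-vs-rest for 'classical': TP = diagonal; FP = other classes predicted 'classical'; FN = 'classical' predicted as other.
recall = TP/(TP+FN).
classical: TP=71, FN=5+2+0+8=15 → 71/86 = 0.8256

0.826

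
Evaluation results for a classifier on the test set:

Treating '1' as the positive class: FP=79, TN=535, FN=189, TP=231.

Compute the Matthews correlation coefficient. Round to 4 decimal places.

0.4516

MCC = (TP·TN − FP·FN) / √((TP+FP)(TP+FN)(TN+FP)(TN+FN))
Numerator = 231·535 − 79·189 = 108654
Denominator = √(310·420·614·724) = √57878587200 = 240579.6899
MCC = 108654 / 240579.6899 = 0.4516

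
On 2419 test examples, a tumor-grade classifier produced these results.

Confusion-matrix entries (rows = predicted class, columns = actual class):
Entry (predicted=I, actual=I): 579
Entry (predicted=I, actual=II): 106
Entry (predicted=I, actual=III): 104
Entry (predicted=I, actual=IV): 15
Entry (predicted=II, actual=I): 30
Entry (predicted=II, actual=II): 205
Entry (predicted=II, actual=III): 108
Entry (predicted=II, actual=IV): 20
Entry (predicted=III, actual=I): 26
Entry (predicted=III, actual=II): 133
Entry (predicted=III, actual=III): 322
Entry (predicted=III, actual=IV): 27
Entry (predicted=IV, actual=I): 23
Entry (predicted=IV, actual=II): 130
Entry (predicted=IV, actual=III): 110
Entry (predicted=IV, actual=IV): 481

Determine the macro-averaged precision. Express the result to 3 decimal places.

Per-class precision (TP/(TP+FP)):
  I: TP=579, FP=106+104+15=225 → 579/804 = 0.7201
  II: TP=205, FP=30+108+20=158 → 205/363 = 0.5647
  III: TP=322, FP=26+133+27=186 → 322/508 = 0.6339
  IV: TP=481, FP=23+130+110=263 → 481/744 = 0.6465
Macro-precision = mean = (0.7201 + 0.5647 + 0.6339 + 0.6465) / 4 = 0.641

0.641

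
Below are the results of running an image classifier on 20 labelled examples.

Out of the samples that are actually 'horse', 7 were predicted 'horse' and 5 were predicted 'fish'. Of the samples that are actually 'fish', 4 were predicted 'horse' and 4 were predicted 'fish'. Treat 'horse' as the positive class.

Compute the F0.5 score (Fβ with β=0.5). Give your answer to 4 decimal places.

Fβ = (1+β²)·TP / ((1+β²)·TP + β²·FN + FP), with β²=1/4
= 1.25·7 / (1.25·7 + 0.25·5 + 4) = 0.6250

0.6250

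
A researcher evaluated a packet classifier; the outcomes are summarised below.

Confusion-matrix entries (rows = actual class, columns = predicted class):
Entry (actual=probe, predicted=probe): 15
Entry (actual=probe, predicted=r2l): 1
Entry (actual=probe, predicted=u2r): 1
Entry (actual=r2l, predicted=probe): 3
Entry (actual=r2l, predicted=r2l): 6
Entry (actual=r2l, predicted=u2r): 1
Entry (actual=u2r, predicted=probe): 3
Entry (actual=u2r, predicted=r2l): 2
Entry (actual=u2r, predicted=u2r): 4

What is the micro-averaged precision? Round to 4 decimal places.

Micro-averaging pools counts across classes: ΣTP=25, ΣFP=11, ΣFN=11.
Micro-precision = TP/(TP+FP) on pooled counts = 0.6944 (equals overall accuracy in single-label multiclass).

0.6944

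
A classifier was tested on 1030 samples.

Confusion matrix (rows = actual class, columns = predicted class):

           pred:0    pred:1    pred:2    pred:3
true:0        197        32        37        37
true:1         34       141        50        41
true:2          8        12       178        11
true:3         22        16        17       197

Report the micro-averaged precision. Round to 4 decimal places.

0.6922

Micro-averaging pools counts across classes: ΣTP=713, ΣFP=317, ΣFN=317.
Micro-precision = TP/(TP+FP) on pooled counts = 0.6922 (equals overall accuracy in single-label multiclass).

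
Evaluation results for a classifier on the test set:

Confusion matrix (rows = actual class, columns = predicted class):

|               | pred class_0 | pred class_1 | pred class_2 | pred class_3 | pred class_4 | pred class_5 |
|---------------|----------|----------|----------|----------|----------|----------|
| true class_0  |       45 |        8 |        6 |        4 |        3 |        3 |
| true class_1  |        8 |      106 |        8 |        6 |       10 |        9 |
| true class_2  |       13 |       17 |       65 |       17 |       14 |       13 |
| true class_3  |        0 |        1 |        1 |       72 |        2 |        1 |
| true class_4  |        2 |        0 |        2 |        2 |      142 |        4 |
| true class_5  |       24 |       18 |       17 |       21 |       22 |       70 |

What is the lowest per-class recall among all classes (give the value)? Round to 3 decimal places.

Per-class recall (TP/(TP+FN)):
  class_0: TP=45, FN=8+6+4+3+3=24 → 45/69 = 0.6522
  class_1: TP=106, FN=8+8+6+10+9=41 → 106/147 = 0.7211
  class_2: TP=65, FN=13+17+17+14+13=74 → 65/139 = 0.4676
  class_3: TP=72, FN=0+1+1+2+1=5 → 72/77 = 0.9351
  class_4: TP=142, FN=2+0+2+2+4=10 → 142/152 = 0.9342
  class_5: TP=70, FN=24+18+17+21+22=102 → 70/172 = 0.4070
Lowest is class 'class_5' with recall = 0.407.

0.407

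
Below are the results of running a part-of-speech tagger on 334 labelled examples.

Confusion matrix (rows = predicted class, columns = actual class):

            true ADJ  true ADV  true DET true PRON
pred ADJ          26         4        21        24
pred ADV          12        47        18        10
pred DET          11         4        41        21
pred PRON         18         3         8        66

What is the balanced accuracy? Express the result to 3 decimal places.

0.552

Balanced accuracy = mean of per-class recall.
  ADJ: recall = 26/67 = 0.3881
  ADV: recall = 47/58 = 0.8103
  DET: recall = 41/88 = 0.4659
  PRON: recall = 66/121 = 0.5455
Mean = (0.3881 + 0.8103 + 0.4659 + 0.5455) / 4 = 0.552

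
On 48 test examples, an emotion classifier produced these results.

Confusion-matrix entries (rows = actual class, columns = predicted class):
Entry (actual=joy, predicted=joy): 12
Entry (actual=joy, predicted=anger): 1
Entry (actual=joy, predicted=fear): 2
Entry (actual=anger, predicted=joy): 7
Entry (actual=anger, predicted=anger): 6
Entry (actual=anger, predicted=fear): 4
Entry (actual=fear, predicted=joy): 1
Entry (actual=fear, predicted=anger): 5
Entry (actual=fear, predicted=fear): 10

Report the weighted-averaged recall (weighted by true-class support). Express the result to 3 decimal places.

Per-class recall (TP/(TP+FN)):
  joy: TP=12, FN=1+2=3 → 12/15 = 0.8000
  anger: TP=6, FN=7+4=11 → 6/17 = 0.3529
  fear: TP=10, FN=1+5=6 → 10/16 = 0.6250
Weighted-recall = Σ (supportᵢ/N)·recallᵢ with N=48: (15/48)·0.8000 + (17/48)·0.3529 + (16/48)·0.6250 = 0.583

0.583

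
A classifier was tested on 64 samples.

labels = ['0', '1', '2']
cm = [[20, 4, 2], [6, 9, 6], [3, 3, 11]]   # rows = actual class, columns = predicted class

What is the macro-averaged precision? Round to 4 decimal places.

0.6104

Per-class precision (TP/(TP+FP)):
  0: TP=20, FP=6+3=9 → 20/29 = 0.68966
  1: TP=9, FP=4+3=7 → 9/16 = 0.56250
  2: TP=11, FP=2+6=8 → 11/19 = 0.57895
Macro-precision = mean = (0.68966 + 0.56250 + 0.57895) / 3 = 0.6104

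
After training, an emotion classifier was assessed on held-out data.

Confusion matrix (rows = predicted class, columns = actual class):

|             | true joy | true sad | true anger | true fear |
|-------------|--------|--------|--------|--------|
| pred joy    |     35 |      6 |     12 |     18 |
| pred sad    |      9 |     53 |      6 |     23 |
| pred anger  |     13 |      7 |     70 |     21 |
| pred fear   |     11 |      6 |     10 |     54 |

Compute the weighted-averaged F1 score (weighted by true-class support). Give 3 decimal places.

0.594

Per-class F1 score (2·TP/(2·TP+FP+FN)):
  joy: TP=35, FP=6+12+18=36, FN=9+13+11=33 → 70/139 = 0.5036
  sad: TP=53, FP=9+6+23=38, FN=6+7+6=19 → 106/163 = 0.6503
  anger: TP=70, FP=13+7+21=41, FN=12+6+10=28 → 140/209 = 0.6699
  fear: TP=54, FP=11+6+10=27, FN=18+23+21=62 → 108/197 = 0.5482
Weighted-F1 score = Σ (supportᵢ/N)·F1 scoreᵢ with N=354: (68/354)·0.5036 + (72/354)·0.6503 + (98/354)·0.6699 + (116/354)·0.5482 = 0.594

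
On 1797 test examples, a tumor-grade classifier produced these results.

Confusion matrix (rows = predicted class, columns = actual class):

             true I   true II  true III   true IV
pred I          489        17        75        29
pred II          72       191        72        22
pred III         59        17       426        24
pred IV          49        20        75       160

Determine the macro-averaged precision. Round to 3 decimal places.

0.668

Per-class precision (TP/(TP+FP)):
  I: TP=489, FP=17+75+29=121 → 489/610 = 0.8016
  II: TP=191, FP=72+72+22=166 → 191/357 = 0.5350
  III: TP=426, FP=59+17+24=100 → 426/526 = 0.8099
  IV: TP=160, FP=49+20+75=144 → 160/304 = 0.5263
Macro-precision = mean = (0.8016 + 0.5350 + 0.8099 + 0.5263) / 4 = 0.668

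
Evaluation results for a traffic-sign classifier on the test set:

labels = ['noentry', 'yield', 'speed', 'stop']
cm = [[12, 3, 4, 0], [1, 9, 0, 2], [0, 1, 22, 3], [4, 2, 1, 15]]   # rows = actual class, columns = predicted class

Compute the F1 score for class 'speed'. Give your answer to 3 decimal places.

0.830

Treat 'speed' as positive and all other classes as negative.
F1 score = 2·TP/(2·TP+FP+FN).
speed: TP=22, FP=4+0+1=5, FN=0+1+3=4 → 44/53 = 0.8302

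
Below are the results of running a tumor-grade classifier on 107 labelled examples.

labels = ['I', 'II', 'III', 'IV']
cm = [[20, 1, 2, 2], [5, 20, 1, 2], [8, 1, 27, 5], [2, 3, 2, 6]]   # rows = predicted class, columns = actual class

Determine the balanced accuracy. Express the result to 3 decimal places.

0.654

Balanced accuracy = mean of per-class recall.
  I: recall = 20/35 = 0.5714
  II: recall = 20/25 = 0.8000
  III: recall = 27/32 = 0.8438
  IV: recall = 6/15 = 0.4000
Mean = (0.5714 + 0.8000 + 0.8438 + 0.4000) / 4 = 0.654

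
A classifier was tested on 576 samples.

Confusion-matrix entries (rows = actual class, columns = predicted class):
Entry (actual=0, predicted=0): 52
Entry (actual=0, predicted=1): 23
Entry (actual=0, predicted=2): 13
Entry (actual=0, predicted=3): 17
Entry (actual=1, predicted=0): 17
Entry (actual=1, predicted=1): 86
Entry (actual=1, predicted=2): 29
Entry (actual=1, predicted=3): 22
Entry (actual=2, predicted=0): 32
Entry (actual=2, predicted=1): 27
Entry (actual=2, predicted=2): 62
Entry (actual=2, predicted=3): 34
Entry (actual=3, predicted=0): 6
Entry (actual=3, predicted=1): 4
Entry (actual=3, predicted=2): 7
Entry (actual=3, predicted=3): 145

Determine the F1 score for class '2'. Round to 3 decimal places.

0.466

Take TP from the diagonal, FP from the rest of the '2' prediction marginal, FN from the rest of the '2' actual marginal.
F1 score = 2·TP/(2·TP+FP+FN).
2: TP=62, FP=13+29+7=49, FN=32+27+34=93 → 124/266 = 0.4662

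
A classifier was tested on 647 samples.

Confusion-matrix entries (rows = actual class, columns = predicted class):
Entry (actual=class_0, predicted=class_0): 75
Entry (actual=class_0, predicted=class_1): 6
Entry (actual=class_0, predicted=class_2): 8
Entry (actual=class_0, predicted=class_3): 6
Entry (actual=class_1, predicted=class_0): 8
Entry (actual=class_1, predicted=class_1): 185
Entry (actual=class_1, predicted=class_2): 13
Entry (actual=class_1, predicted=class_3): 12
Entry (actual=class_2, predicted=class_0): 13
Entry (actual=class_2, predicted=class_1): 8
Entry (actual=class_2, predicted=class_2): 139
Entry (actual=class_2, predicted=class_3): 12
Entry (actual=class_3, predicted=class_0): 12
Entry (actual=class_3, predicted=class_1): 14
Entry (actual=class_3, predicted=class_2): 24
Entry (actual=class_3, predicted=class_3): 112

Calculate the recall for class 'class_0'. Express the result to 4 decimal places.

0.7895

Take TP from the diagonal, FP from the rest of the 'class_0' prediction marginal, FN from the rest of the 'class_0' actual marginal.
recall = TP/(TP+FN).
class_0: TP=75, FN=6+8+6=20 → 75/95 = 0.78947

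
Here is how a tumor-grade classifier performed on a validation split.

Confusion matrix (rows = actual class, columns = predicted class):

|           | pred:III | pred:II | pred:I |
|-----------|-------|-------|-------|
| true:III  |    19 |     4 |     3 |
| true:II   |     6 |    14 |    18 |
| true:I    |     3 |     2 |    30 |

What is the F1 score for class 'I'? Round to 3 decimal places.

0.698

F1 score = 2·TP/(2·TP+FP+FN).
I: TP=30, FP=3+18=21, FN=3+2=5 → 60/86 = 0.6977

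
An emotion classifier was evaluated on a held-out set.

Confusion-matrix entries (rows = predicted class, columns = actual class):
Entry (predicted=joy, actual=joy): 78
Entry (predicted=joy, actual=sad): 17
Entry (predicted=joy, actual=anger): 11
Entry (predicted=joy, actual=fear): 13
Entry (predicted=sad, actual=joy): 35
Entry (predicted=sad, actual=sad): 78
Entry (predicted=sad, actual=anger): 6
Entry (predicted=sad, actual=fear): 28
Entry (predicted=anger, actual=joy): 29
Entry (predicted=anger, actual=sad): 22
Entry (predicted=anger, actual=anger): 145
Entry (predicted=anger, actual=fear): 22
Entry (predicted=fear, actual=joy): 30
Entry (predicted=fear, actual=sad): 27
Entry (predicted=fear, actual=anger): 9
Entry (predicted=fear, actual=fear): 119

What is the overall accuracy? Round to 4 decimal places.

0.6278

Accuracy = trace / total = (78+78+145+119=420) / 669 = 420/669 = 0.6278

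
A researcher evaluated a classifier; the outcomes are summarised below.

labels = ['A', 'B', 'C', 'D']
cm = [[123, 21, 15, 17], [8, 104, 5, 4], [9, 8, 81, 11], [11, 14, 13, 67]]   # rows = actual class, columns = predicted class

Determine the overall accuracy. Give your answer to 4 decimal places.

Accuracy = trace / total = (123+104+81+67=375) / 511 = 375/511 = 0.7339

0.7339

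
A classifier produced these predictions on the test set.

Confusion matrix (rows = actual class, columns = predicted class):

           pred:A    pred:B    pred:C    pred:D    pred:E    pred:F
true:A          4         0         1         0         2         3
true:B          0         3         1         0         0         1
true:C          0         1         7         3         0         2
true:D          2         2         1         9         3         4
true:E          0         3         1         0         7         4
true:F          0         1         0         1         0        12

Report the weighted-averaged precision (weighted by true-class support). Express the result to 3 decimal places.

0.592

Per-class precision (TP/(TP+FP)):
  A: TP=4, FP=0+0+2+0+0=2 → 4/6 = 0.6667
  B: TP=3, FP=0+1+2+3+1=7 → 3/10 = 0.3000
  C: TP=7, FP=1+1+1+1+0=4 → 7/11 = 0.6364
  D: TP=9, FP=0+0+3+0+1=4 → 9/13 = 0.6923
  E: TP=7, FP=2+0+0+3+0=5 → 7/12 = 0.5833
  F: TP=12, FP=3+1+2+4+4=14 → 12/26 = 0.4615
Weighted-precision = Σ (supportᵢ/N)·precisionᵢ with N=78: (10/78)·0.6667 + (5/78)·0.3000 + (13/78)·0.6364 + (21/78)·0.6923 + (15/78)·0.5833 + (14/78)·0.4615 = 0.592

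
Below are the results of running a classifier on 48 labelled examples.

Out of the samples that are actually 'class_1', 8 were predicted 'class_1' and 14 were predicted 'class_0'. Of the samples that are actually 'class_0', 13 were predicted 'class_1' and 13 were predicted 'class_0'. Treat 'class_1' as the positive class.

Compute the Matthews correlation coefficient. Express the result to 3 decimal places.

-0.137

MCC = (TP·TN − FP·FN) / √((TP+FP)(TP+FN)(TN+FP)(TN+FN))
Numerator = 8·13 − 13·14 = -78
Denominator = √(21·22·26·27) = √324324 = 569.4945
MCC = -78 / 569.4945 = -0.137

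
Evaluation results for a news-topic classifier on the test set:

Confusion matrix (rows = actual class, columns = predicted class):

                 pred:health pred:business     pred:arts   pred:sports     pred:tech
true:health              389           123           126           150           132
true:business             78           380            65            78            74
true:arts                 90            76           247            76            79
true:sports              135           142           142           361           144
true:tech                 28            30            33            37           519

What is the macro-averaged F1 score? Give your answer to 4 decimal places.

0.5041

Per-class F1 score (2·TP/(2·TP+FP+FN)):
  health: TP=389, FP=78+90+135+28=331, FN=123+126+150+132=531 → 778/1640 = 0.47439
  business: TP=380, FP=123+76+142+30=371, FN=78+65+78+74=295 → 760/1426 = 0.53296
  arts: TP=247, FP=126+65+142+33=366, FN=90+76+76+79=321 → 494/1181 = 0.41829
  sports: TP=361, FP=150+78+76+37=341, FN=135+142+142+144=563 → 722/1626 = 0.44403
  tech: TP=519, FP=132+74+79+144=429, FN=28+30+33+37=128 → 1038/1595 = 0.65078
Macro-F1 score = mean = (0.47439 + 0.53296 + 0.41829 + 0.44403 + 0.65078) / 5 = 0.5041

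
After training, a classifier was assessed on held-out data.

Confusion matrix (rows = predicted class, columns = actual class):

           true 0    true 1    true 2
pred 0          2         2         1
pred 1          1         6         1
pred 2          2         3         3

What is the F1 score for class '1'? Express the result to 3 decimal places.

Take TP from the diagonal, FP from the rest of the '1' prediction marginal, FN from the rest of the '1' actual marginal.
F1 score = 2·TP/(2·TP+FP+FN).
1: TP=6, FP=1+1=2, FN=2+3=5 → 12/19 = 0.6316

0.632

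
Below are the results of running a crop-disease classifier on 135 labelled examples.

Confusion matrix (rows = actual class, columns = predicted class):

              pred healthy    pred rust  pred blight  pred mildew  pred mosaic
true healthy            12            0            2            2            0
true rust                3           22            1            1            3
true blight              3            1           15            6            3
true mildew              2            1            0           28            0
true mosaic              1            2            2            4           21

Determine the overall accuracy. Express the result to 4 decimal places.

0.7259

Accuracy = trace / total = (12+22+15+28+21=98) / 135 = 98/135 = 0.7259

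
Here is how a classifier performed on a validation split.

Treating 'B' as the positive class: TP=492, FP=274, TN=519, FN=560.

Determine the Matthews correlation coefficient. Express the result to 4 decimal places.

MCC = (TP·TN − FP·FN) / √((TP+FP)(TP+FN)(TN+FP)(TN+FN))
Numerator = 492·519 − 274·560 = 101908
Denominator = √(766·1052·793·1079) = √689507733304 = 830366.0237
MCC = 101908 / 830366.0237 = 0.1227

0.1227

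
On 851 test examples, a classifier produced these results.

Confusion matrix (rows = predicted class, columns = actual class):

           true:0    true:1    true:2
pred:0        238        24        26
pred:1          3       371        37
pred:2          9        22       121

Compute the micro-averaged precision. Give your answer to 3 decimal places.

Micro-averaging pools counts across classes: ΣTP=730, ΣFP=121, ΣFN=121.
Micro-precision = TP/(TP+FP) on pooled counts = 0.858 (equals overall accuracy in single-label multiclass).

0.858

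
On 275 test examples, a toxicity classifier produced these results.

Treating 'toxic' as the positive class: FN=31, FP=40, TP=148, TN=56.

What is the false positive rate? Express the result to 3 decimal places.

0.417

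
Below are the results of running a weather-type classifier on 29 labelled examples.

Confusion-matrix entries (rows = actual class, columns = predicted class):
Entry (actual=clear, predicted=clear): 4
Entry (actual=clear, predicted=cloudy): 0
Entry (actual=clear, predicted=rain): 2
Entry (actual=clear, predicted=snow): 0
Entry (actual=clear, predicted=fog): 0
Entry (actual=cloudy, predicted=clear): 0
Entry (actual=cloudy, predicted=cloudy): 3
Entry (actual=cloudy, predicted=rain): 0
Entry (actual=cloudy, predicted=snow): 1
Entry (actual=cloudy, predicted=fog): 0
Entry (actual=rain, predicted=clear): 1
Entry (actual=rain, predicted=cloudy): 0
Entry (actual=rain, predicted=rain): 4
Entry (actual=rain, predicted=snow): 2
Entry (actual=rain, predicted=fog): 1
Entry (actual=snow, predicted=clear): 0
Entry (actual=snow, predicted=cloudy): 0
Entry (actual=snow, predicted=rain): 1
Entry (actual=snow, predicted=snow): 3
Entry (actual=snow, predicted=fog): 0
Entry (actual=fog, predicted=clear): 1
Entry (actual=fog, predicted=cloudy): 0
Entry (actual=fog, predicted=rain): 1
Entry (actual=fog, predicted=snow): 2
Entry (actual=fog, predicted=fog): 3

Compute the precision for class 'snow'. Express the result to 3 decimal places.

0.375

precision = TP/(TP+FP).
snow: TP=3, FP=0+1+2+2=5 → 3/8 = 0.3750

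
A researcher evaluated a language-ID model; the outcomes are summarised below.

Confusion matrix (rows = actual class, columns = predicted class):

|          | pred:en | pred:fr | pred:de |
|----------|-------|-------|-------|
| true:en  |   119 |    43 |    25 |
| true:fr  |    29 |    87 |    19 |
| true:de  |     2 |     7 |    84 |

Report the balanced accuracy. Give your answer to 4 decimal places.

0.7280

Balanced accuracy = mean of per-class recall.
  en: recall = 119/187 = 0.63636
  fr: recall = 87/135 = 0.64444
  de: recall = 84/93 = 0.90323
Mean = (0.63636 + 0.64444 + 0.90323) / 3 = 0.7280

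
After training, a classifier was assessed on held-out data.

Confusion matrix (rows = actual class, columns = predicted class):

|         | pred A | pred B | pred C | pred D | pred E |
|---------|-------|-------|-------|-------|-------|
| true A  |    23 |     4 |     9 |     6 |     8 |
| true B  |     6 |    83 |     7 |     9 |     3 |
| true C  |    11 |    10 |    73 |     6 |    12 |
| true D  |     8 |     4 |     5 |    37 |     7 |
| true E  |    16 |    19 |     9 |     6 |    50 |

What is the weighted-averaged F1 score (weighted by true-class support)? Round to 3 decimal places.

0.618

Per-class F1 score (2·TP/(2·TP+FP+FN)):
  A: TP=23, FP=6+11+8+16=41, FN=4+9+6+8=27 → 46/114 = 0.4035
  B: TP=83, FP=4+10+4+19=37, FN=6+7+9+3=25 → 166/228 = 0.7281
  C: TP=73, FP=9+7+5+9=30, FN=11+10+6+12=39 → 146/215 = 0.6791
  D: TP=37, FP=6+9+6+6=27, FN=8+4+5+7=24 → 74/125 = 0.5920
  E: TP=50, FP=8+3+12+7=30, FN=16+19+9+6=50 → 100/180 = 0.5556
Weighted-F1 score = Σ (supportᵢ/N)·F1 scoreᵢ with N=431: (50/431)·0.4035 + (108/431)·0.7281 + (112/431)·0.6791 + (61/431)·0.5920 + (100/431)·0.5556 = 0.618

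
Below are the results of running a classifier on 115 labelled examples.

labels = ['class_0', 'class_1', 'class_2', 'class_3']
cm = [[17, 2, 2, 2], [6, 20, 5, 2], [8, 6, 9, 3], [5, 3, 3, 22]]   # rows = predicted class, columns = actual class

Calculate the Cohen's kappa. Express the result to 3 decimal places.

0.455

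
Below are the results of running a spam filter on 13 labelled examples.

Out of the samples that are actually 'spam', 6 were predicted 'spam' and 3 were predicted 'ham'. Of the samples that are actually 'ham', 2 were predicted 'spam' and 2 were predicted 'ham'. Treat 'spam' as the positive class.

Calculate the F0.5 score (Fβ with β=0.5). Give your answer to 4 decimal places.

Fβ = (1+β²)·TP / ((1+β²)·TP + β²·FN + FP), with β²=1/4
= 1.25·6 / (1.25·6 + 0.25·3 + 2) = 0.7317

0.7317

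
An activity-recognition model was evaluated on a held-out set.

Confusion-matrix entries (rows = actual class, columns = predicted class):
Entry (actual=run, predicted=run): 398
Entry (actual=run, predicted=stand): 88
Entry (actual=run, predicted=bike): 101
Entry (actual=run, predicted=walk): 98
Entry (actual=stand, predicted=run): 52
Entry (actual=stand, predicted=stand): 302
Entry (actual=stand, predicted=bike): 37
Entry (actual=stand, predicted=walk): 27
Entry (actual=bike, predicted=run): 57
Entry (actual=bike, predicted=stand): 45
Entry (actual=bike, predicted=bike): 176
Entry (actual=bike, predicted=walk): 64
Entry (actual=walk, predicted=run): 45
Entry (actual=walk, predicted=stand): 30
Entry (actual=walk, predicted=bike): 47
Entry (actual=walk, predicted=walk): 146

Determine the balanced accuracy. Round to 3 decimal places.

0.591

Balanced accuracy = mean of per-class recall.
  run: recall = 398/685 = 0.5810
  stand: recall = 302/418 = 0.7225
  bike: recall = 176/342 = 0.5146
  walk: recall = 146/268 = 0.5448
Mean = (0.5810 + 0.7225 + 0.5146 + 0.5448) / 4 = 0.591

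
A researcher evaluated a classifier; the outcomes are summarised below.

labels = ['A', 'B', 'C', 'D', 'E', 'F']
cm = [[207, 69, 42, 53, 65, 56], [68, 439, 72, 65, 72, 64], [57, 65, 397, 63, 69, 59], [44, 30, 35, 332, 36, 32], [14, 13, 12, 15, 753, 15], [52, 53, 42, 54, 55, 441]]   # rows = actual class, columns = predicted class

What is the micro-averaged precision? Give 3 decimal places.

Micro-averaging pools counts across classes: ΣTP=2569, ΣFP=1441, ΣFN=1441.
Micro-precision = TP/(TP+FP) on pooled counts = 0.641 (equals overall accuracy in single-label multiclass).

0.641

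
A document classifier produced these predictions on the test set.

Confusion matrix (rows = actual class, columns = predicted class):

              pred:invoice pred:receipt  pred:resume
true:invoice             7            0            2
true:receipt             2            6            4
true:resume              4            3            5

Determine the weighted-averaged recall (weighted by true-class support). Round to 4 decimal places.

Per-class recall (TP/(TP+FN)):
  invoice: TP=7, FN=0+2=2 → 7/9 = 0.77778
  receipt: TP=6, FN=2+4=6 → 6/12 = 0.50000
  resume: TP=5, FN=4+3=7 → 5/12 = 0.41667
Weighted-recall = Σ (supportᵢ/N)·recallᵢ with N=33: (9/33)·0.77778 + (12/33)·0.50000 + (12/33)·0.41667 = 0.5455

0.5455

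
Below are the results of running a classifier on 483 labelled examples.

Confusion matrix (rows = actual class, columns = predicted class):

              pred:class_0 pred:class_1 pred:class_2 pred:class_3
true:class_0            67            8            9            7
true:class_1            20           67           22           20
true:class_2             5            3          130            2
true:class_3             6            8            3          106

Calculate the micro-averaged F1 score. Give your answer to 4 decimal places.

0.7660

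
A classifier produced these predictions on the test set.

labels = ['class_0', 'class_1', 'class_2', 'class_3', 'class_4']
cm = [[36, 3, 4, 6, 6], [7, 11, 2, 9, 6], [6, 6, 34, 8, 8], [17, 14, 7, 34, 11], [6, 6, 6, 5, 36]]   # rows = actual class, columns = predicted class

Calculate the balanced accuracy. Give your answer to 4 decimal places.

Balanced accuracy = mean of per-class recall.
  class_0: recall = 36/55 = 0.65455
  class_1: recall = 11/35 = 0.31429
  class_2: recall = 34/62 = 0.54839
  class_3: recall = 34/83 = 0.40964
  class_4: recall = 36/59 = 0.61017
Mean = (0.65455 + 0.31429 + 0.54839 + 0.40964 + 0.61017) / 5 = 0.5074

0.5074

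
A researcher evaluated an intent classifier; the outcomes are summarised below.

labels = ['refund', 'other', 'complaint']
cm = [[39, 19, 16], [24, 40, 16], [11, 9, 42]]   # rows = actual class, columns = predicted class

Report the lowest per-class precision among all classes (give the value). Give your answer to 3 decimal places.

0.527

Per-class precision (TP/(TP+FP)):
  refund: TP=39, FP=24+11=35 → 39/74 = 0.5270
  other: TP=40, FP=19+9=28 → 40/68 = 0.5882
  complaint: TP=42, FP=16+16=32 → 42/74 = 0.5676
Lowest is class 'refund' with precision = 0.527.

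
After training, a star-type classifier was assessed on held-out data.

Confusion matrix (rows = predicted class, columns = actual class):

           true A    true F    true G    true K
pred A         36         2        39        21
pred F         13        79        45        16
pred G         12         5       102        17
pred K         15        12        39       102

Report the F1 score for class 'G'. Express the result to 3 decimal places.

F1 score = 2·TP/(2·TP+FP+FN).
G: TP=102, FP=12+5+17=34, FN=39+45+39=123 → 204/361 = 0.5651

0.565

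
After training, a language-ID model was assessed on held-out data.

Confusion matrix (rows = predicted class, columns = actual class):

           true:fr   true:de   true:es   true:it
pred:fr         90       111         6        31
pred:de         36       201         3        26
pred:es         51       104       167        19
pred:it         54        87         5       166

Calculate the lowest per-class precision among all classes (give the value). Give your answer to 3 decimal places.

0.378

Per-class precision (TP/(TP+FP)):
  fr: TP=90, FP=111+6+31=148 → 90/238 = 0.3782
  de: TP=201, FP=36+3+26=65 → 201/266 = 0.7556
  es: TP=167, FP=51+104+19=174 → 167/341 = 0.4897
  it: TP=166, FP=54+87+5=146 → 166/312 = 0.5321
Lowest is class 'fr' with precision = 0.378.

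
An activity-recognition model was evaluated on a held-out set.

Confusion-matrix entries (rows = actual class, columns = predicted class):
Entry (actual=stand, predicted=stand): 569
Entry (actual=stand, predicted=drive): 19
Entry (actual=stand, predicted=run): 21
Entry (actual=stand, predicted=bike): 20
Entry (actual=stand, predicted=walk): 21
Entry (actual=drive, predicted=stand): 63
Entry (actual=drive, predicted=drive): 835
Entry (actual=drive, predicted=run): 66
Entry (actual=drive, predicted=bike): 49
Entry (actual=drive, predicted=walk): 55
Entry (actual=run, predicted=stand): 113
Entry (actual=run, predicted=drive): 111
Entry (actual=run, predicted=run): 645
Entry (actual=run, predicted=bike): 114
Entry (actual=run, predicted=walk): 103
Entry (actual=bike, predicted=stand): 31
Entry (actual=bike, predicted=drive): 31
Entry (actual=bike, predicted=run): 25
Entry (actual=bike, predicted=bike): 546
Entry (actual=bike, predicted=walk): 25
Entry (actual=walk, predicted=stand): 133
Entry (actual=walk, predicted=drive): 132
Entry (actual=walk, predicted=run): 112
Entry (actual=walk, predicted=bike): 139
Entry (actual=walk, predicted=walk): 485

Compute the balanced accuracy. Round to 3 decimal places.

Balanced accuracy = mean of per-class recall.
  stand: recall = 569/650 = 0.8754
  drive: recall = 835/1068 = 0.7818
  run: recall = 645/1086 = 0.5939
  bike: recall = 546/658 = 0.8298
  walk: recall = 485/1001 = 0.4845
Mean = (0.8754 + 0.7818 + 0.5939 + 0.8298 + 0.4845) / 5 = 0.713

0.713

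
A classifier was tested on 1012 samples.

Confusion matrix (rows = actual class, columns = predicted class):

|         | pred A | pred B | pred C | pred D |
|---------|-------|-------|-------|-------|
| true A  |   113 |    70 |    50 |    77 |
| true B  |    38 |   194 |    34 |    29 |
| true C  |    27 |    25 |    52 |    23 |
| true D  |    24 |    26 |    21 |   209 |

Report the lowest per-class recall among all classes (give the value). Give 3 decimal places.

0.365

Per-class recall (TP/(TP+FN)):
  A: TP=113, FN=70+50+77=197 → 113/310 = 0.3645
  B: TP=194, FN=38+34+29=101 → 194/295 = 0.6576
  C: TP=52, FN=27+25+23=75 → 52/127 = 0.4094
  D: TP=209, FN=24+26+21=71 → 209/280 = 0.7464
Lowest is class 'A' with recall = 0.365.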